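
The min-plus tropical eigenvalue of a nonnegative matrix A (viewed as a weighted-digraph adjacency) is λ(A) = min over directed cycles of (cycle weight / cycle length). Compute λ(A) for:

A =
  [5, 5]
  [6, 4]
λ(A) = 4

Enumerate directed cycles and compute their means (weight / length). Sample:
  cycle 0 → 0: weight = 5, length = 1, mean = 5/1 ≈ 5.000
  cycle 1 → 1: weight = 4, length = 1, mean = 4/1 ≈ 4.000
  cycle 0 → 1 → 0: weight = 11, length = 2, mean = 11/2 ≈ 5.500
  cycle 1 → 0 → 1: weight = 11, length = 2, mean = 11/2 ≈ 5.500
Minimum mean = 4.000, attained e.g. along the cycle 1 → 1 with weight 4 and length 1. So λ(A) = 4/1 = 4.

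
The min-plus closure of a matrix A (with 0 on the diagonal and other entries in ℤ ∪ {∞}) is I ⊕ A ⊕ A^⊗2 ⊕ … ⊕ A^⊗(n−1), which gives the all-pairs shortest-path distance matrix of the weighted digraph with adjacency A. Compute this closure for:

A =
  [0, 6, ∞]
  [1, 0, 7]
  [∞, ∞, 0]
Closure =
  [0, 6, 13]
  [1, 0, 7]
  [∞, ∞, 0]

This is the Floyd-Warshall all-pairs shortest-path computation. For each intermediate vertex k = 0, 1, …, 2, update dist[i][j] ← min(dist[i][j], dist[i][k] + dist[k][j]). The final matrix gives, for each (i, j), the minimum total weight of any directed path from i to j (possibly empty when i = j).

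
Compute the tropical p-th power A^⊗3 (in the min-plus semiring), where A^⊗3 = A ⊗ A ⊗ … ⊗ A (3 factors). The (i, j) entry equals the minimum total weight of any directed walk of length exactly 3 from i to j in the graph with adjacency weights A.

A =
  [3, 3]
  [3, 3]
A^⊗3 =
  [9, 9]
  [9, 9]

Each entry (A^⊗3)_ij equals the minimum over all length-3 walks i = v_0 → v_1 → … → v_3 = j of Σ_t A[v_t][v_{t+1}]. For example, for (i, j) = (0, 1) we minimise over 4 possible intermediate vertex sequences; the minimum is 9, attained along the walk 0 → 0 → 0 → 1.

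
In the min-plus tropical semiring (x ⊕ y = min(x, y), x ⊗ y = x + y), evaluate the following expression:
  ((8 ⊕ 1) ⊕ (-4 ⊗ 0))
((8 ⊕ 1) ⊕ (-4 ⊗ 0)) = -4

Expand innermost to outermost. Recall ⊕ takes the minimum of its arguments and ⊗ takes their sum. Working out the expression ((8 ⊕ 1) ⊕ (-4 ⊗ 0)) gives -4.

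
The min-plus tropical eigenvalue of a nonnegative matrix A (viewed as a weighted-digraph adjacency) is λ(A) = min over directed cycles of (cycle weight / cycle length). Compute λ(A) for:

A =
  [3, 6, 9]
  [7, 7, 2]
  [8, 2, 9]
λ(A) = 2

Enumerate directed cycles and compute their means (weight / length). Sample:
  cycle 0 → 0: weight = 3, length = 1, mean = 3/1 ≈ 3.000
  cycle 1 → 1: weight = 7, length = 1, mean = 7/1 ≈ 7.000
  cycle 2 → 2: weight = 9, length = 1, mean = 9/1 ≈ 9.000
  cycle 0 → 1 → 0: weight = 13, length = 2, mean = 13/2 ≈ 6.500
  cycle 0 → 2 → 0: weight = 17, length = 2, mean = 17/2 ≈ 8.500
  cycle 1 → 0 → 1: weight = 13, length = 2, mean = 13/2 ≈ 6.500
Minimum mean = 2.000, attained e.g. along the cycle 1 → 2 → 1 with weight 4 and length 2. So λ(A) = 4/2 = 2.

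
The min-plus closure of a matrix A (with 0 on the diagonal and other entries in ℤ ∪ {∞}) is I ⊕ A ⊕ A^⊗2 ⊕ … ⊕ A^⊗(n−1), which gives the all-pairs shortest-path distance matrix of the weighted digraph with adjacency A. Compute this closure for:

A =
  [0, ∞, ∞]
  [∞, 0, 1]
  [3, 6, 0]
Closure =
  [0, ∞, ∞]
  [4, 0, 1]
  [3, 6, 0]

This is the Floyd-Warshall all-pairs shortest-path computation. For each intermediate vertex k = 0, 1, …, 2, update dist[i][j] ← min(dist[i][j], dist[i][k] + dist[k][j]). The final matrix gives, for each (i, j), the minimum total weight of any directed path from i to j (possibly empty when i = j).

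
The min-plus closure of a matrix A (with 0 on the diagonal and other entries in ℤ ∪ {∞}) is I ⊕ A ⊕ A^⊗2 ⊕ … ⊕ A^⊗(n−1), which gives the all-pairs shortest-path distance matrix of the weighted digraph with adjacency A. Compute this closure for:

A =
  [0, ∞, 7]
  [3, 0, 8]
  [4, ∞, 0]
Closure =
  [0, ∞, 7]
  [3, 0, 8]
  [4, ∞, 0]

This is the Floyd-Warshall all-pairs shortest-path computation. For each intermediate vertex k = 0, 1, …, 2, update dist[i][j] ← min(dist[i][j], dist[i][k] + dist[k][j]). The final matrix gives, for each (i, j), the minimum total weight of any directed path from i to j (possibly empty when i = j).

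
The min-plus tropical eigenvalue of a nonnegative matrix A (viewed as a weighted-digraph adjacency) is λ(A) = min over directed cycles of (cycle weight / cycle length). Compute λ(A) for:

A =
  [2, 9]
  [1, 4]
λ(A) = 2

Enumerate directed cycles and compute their means (weight / length). Sample:
  cycle 0 → 0: weight = 2, length = 1, mean = 2/1 ≈ 2.000
  cycle 1 → 1: weight = 4, length = 1, mean = 4/1 ≈ 4.000
  cycle 0 → 1 → 0: weight = 10, length = 2, mean = 10/2 ≈ 5.000
  cycle 1 → 0 → 1: weight = 10, length = 2, mean = 10/2 ≈ 5.000
Minimum mean = 2.000, attained e.g. along the cycle 0 → 0 with weight 2 and length 1. So λ(A) = 2/1 = 2.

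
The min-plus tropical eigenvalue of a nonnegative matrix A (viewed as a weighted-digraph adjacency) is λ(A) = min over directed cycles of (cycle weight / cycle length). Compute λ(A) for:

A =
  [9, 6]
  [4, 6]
λ(A) = 5

Enumerate directed cycles and compute their means (weight / length). Sample:
  cycle 0 → 0: weight = 9, length = 1, mean = 9/1 ≈ 9.000
  cycle 1 → 1: weight = 6, length = 1, mean = 6/1 ≈ 6.000
  cycle 0 → 1 → 0: weight = 10, length = 2, mean = 10/2 ≈ 5.000
  cycle 1 → 0 → 1: weight = 10, length = 2, mean = 10/2 ≈ 5.000
Minimum mean = 5.000, attained e.g. along the cycle 0 → 1 → 0 with weight 10 and length 2. So λ(A) = 10/2 = 5.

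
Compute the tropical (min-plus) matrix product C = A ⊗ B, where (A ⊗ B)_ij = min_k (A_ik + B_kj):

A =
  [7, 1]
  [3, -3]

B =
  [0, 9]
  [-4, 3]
A ⊗ B =
  [-3, 4]
  [-7, 0]

Apply the min-plus product entry-by-entry:
  C[0][0] = min over k of (A[0][0] + B[0][0] = 7 + 0 = 7, A[0][1] + B[1][0] = 1 + -4 = -3) = -3 (attained at k = 1)
  C[0][1] = min over k of (A[0][0] + B[0][1] = 7 + 9 = 16, A[0][1] + B[1][1] = 1 + 3 = 4) = 4 (attained at k = 1)
  C[1][0] = min over k of (A[1][0] + B[0][0] = 3 + 0 = 3, A[1][1] + B[1][0] = -3 + -4 = -7) = -7 (attained at k = 1)
  C[1][1] = min over k of (A[1][0] + B[0][1] = 3 + 9 = 12, A[1][1] + B[1][1] = -3 + 3 = 0) = 0 (attained at k = 1)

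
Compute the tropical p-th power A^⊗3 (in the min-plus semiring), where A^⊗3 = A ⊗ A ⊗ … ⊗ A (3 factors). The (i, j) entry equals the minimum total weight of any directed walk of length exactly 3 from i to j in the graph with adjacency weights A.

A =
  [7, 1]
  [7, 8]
A^⊗3 =
  [15, 9]
  [15, 15]

Each entry (A^⊗3)_ij equals the minimum over all length-3 walks i = v_0 → v_1 → … → v_3 = j of Σ_t A[v_t][v_{t+1}]. For example, for (i, j) = (0, 1) we minimise over 4 possible intermediate vertex sequences; the minimum is 9, attained along the walk 0 → 1 → 0 → 1.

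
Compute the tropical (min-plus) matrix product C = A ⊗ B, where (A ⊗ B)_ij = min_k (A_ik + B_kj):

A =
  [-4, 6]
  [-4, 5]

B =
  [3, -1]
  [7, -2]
A ⊗ B =
  [-1, -5]
  [-1, -5]

Apply the min-plus product entry-by-entry:
  C[0][0] = min over k of (A[0][0] + B[0][0] = -4 + 3 = -1, A[0][1] + B[1][0] = 6 + 7 = 13) = -1 (attained at k = 0)
  C[0][1] = min over k of (A[0][0] + B[0][1] = -4 + -1 = -5, A[0][1] + B[1][1] = 6 + -2 = 4) = -5 (attained at k = 0)
  C[1][0] = min over k of (A[1][0] + B[0][0] = -4 + 3 = -1, A[1][1] + B[1][0] = 5 + 7 = 12) = -1 (attained at k = 0)
  C[1][1] = min over k of (A[1][0] + B[0][1] = -4 + -1 = -5, A[1][1] + B[1][1] = 5 + -2 = 3) = -5 (attained at k = 0)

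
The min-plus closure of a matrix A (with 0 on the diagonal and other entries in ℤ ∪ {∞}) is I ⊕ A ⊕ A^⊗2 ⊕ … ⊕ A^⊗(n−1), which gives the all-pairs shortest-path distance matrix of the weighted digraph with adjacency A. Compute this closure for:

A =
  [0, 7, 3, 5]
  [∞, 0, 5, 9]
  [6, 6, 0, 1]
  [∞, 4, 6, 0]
Closure =
  [0, 7, 3, 4]
  [11, 0, 5, 6]
  [6, 5, 0, 1]
  [12, 4, 6, 0]

This is the Floyd-Warshall all-pairs shortest-path computation. For each intermediate vertex k = 0, 1, …, 3, update dist[i][j] ← min(dist[i][j], dist[i][k] + dist[k][j]). The final matrix gives, for each (i, j), the minimum total weight of any directed path from i to j (possibly empty when i = j).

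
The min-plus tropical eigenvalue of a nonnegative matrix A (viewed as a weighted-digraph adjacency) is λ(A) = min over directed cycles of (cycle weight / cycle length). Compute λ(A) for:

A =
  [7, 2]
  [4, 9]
λ(A) = 3

Enumerate directed cycles and compute their means (weight / length). Sample:
  cycle 0 → 0: weight = 7, length = 1, mean = 7/1 ≈ 7.000
  cycle 1 → 1: weight = 9, length = 1, mean = 9/1 ≈ 9.000
  cycle 0 → 1 → 0: weight = 6, length = 2, mean = 6/2 ≈ 3.000
  cycle 1 → 0 → 1: weight = 6, length = 2, mean = 6/2 ≈ 3.000
Minimum mean = 3.000, attained e.g. along the cycle 0 → 1 → 0 with weight 6 and length 2. So λ(A) = 6/2 = 3.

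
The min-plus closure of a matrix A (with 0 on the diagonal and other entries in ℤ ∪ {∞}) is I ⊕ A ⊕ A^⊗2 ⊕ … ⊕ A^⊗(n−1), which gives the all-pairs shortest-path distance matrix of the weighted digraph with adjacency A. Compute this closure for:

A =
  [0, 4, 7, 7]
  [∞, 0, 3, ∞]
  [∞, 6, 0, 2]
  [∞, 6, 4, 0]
Closure =
  [0, 4, 7, 7]
  [∞, 0, 3, 5]
  [∞, 6, 0, 2]
  [∞, 6, 4, 0]

This is the Floyd-Warshall all-pairs shortest-path computation. For each intermediate vertex k = 0, 1, …, 3, update dist[i][j] ← min(dist[i][j], dist[i][k] + dist[k][j]). The final matrix gives, for each (i, j), the minimum total weight of any directed path from i to j (possibly empty when i = j).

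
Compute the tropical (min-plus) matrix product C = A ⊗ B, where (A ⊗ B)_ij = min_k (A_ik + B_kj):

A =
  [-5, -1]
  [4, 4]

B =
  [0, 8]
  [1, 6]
A ⊗ B =
  [-5, 3]
  [4, 10]

Apply the min-plus product entry-by-entry:
  C[0][0] = min over k of (A[0][0] + B[0][0] = -5 + 0 = -5, A[0][1] + B[1][0] = -1 + 1 = 0) = -5 (attained at k = 0)
  C[0][1] = min over k of (A[0][0] + B[0][1] = -5 + 8 = 3, A[0][1] + B[1][1] = -1 + 6 = 5) = 3 (attained at k = 0)
  C[1][0] = min over k of (A[1][0] + B[0][0] = 4 + 0 = 4, A[1][1] + B[1][0] = 4 + 1 = 5) = 4 (attained at k = 0)
  C[1][1] = min over k of (A[1][0] + B[0][1] = 4 + 8 = 12, A[1][1] + B[1][1] = 4 + 6 = 10) = 10 (attained at k = 1)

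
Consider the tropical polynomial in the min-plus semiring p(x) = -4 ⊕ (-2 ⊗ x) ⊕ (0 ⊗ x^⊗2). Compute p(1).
p(1) = -4

A tropical monomial a ⊗ x^⊗i evaluates to a + i · x. Evaluating each term at x = 1:
  Term 0 contributes -4 + 0 · 1 = -4
  Term 1 contributes -2 + 1 · 1 = -1
  Term 2 contributes 0 + 2 · 1 = 2
p(1) = ⊕ of these = min[-4, -1, 2] = -4.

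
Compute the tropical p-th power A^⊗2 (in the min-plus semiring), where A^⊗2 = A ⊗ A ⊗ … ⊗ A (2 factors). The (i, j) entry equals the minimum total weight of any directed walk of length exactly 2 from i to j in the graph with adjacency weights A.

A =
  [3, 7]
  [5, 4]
A^⊗2 =
  [6, 10]
  [8, 8]

Each entry (A^⊗2)_ij equals the minimum over all length-2 walks i = v_0 → v_1 → … → v_2 = j of Σ_t A[v_t][v_{t+1}]. For example, for (i, j) = (0, 1) we minimise over 2 possible intermediate vertex sequences; the minimum is 10, attained along the walk 0 → 0 → 1.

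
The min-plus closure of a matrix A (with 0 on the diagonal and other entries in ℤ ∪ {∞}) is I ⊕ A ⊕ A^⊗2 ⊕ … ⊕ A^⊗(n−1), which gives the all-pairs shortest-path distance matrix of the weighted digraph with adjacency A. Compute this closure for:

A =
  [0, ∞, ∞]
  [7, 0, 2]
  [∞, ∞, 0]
Closure =
  [0, ∞, ∞]
  [7, 0, 2]
  [∞, ∞, 0]

This is the Floyd-Warshall all-pairs shortest-path computation. For each intermediate vertex k = 0, 1, …, 2, update dist[i][j] ← min(dist[i][j], dist[i][k] + dist[k][j]). The final matrix gives, for each (i, j), the minimum total weight of any directed path from i to j (possibly empty when i = j).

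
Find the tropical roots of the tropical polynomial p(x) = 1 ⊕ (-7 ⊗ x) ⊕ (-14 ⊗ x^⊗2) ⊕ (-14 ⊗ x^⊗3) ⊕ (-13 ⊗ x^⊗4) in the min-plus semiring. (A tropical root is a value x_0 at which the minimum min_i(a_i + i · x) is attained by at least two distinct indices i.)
Roots: {-1, 0, 7, 8}

Each tropical root is a break point of the lower envelope of the lines y = a_i + i · x (there are 5 lines, with slopes 0, 1, ..., 4). Only the lines that attain the minimum somewhere contribute to roots; other lines are dominated. Here the surviving (envelope) indices are i = 4, i = 3, i = 2, i = 1, i = 0.
Intersections between consecutive envelope lines give the roots: for adjacent envelope indices i < j the intersection is x = (a_i − a_j) / (j − i). Reading off the sorted break points: {-1, 0, 7, 8}.
Verification: at each break x_0, at least two indices attain the minimum of min_i(a_i + i · x_0).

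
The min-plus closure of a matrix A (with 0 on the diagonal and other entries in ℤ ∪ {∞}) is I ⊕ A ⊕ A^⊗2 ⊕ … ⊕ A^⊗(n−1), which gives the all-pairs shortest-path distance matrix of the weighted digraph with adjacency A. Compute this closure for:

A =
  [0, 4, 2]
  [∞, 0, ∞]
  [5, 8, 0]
Closure =
  [0, 4, 2]
  [∞, 0, ∞]
  [5, 8, 0]

This is the Floyd-Warshall all-pairs shortest-path computation. For each intermediate vertex k = 0, 1, …, 2, update dist[i][j] ← min(dist[i][j], dist[i][k] + dist[k][j]). The final matrix gives, for each (i, j), the minimum total weight of any directed path from i to j (possibly empty when i = j).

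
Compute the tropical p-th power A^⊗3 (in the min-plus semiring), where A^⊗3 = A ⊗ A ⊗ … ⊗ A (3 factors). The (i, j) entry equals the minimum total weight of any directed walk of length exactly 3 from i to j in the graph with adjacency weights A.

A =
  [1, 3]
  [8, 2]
A^⊗3 =
  [3, 5]
  [10, 6]

Each entry (A^⊗3)_ij equals the minimum over all length-3 walks i = v_0 → v_1 → … → v_3 = j of Σ_t A[v_t][v_{t+1}]. For example, for (i, j) = (0, 1) we minimise over 4 possible intermediate vertex sequences; the minimum is 5, attained along the walk 0 → 0 → 0 → 1.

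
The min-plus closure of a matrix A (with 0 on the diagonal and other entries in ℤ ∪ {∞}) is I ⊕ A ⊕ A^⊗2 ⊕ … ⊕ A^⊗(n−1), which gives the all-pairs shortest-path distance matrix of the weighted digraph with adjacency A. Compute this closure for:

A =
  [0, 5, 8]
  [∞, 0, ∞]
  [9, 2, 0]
Closure =
  [0, 5, 8]
  [∞, 0, ∞]
  [9, 2, 0]

This is the Floyd-Warshall all-pairs shortest-path computation. For each intermediate vertex k = 0, 1, …, 2, update dist[i][j] ← min(dist[i][j], dist[i][k] + dist[k][j]). The final matrix gives, for each (i, j), the minimum total weight of any directed path from i to j (possibly empty when i = j).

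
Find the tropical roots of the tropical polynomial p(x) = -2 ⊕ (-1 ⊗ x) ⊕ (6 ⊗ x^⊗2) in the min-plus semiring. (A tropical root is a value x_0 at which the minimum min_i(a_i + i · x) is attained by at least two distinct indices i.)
Roots: {-7, -1}

Each tropical root is a break point of the lower envelope of the lines y = a_i + i · x (there are 3 lines, with slopes 0, 1, ..., 2). Only the lines that attain the minimum somewhere contribute to roots; other lines are dominated. Here the surviving (envelope) indices are i = 2, i = 1, i = 0.
Intersections between consecutive envelope lines give the roots: for adjacent envelope indices i < j the intersection is x = (a_i − a_j) / (j − i). Reading off the sorted break points: {-7, -1}.
Verification: at each break x_0, at least two indices attain the minimum of min_i(a_i + i · x_0).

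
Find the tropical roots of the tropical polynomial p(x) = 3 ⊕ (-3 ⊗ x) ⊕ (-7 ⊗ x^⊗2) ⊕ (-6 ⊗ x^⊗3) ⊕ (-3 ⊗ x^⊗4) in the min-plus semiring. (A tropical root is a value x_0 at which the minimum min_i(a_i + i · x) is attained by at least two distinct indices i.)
Roots: {-3, -1, 4, 6}

Each tropical root is a break point of the lower envelope of the lines y = a_i + i · x (there are 5 lines, with slopes 0, 1, ..., 4). Only the lines that attain the minimum somewhere contribute to roots; other lines are dominated. Here the surviving (envelope) indices are i = 4, i = 3, i = 2, i = 1, i = 0.
Intersections between consecutive envelope lines give the roots: for adjacent envelope indices i < j the intersection is x = (a_i − a_j) / (j − i). Reading off the sorted break points: {-3, -1, 4, 6}.
Verification: at each break x_0, at least two indices attain the minimum of min_i(a_i + i · x_0).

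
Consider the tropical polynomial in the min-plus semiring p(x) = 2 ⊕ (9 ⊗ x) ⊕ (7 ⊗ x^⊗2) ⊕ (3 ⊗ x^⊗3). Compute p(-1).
p(-1) = 0

A tropical monomial a ⊗ x^⊗i evaluates to a + i · x. Evaluating each term at x = -1:
  Term 0 contributes 2 + 0 · -1 = 2
  Term 1 contributes 9 + 1 · -1 = 8
  Term 2 contributes 7 + 2 · -1 = 5
  Term 3 contributes 3 + 3 · -1 = 0
p(-1) = ⊕ of these = min[2, 8, 5, 0] = 0.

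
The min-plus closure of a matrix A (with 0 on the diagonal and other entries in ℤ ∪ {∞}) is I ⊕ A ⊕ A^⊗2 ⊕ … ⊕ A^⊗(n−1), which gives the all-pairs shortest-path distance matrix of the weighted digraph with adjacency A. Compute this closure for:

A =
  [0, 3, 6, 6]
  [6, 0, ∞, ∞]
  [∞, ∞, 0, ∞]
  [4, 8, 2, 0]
Closure =
  [0, 3, 6, 6]
  [6, 0, 12, 12]
  [∞, ∞, 0, ∞]
  [4, 7, 2, 0]

This is the Floyd-Warshall all-pairs shortest-path computation. For each intermediate vertex k = 0, 1, …, 3, update dist[i][j] ← min(dist[i][j], dist[i][k] + dist[k][j]). The final matrix gives, for each (i, j), the minimum total weight of any directed path from i to j (possibly empty when i = j).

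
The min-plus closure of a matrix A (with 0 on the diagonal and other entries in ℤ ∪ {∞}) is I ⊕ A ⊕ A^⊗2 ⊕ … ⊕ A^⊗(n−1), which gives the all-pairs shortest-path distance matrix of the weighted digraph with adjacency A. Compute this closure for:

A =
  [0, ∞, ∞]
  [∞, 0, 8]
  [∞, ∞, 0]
Closure =
  [0, ∞, ∞]
  [∞, 0, 8]
  [∞, ∞, 0]

This is the Floyd-Warshall all-pairs shortest-path computation. For each intermediate vertex k = 0, 1, …, 2, update dist[i][j] ← min(dist[i][j], dist[i][k] + dist[k][j]). The final matrix gives, for each (i, j), the minimum total weight of any directed path from i to j (possibly empty when i = j).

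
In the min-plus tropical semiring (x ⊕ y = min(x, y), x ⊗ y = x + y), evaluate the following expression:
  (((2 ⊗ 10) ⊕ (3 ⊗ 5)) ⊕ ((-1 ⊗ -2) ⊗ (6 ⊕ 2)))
(((2 ⊗ 10) ⊕ (3 ⊗ 5)) ⊕ ((-1 ⊗ -2) ⊗ (6 ⊕ 2))) = -1

Expand innermost to outermost. Recall ⊕ takes the minimum of its arguments and ⊗ takes their sum. Working out the expression (((2 ⊗ 10) ⊕ (3 ⊗ 5)) ⊕ ((-1 ⊗ -2) ⊗ (6 ⊕ 2))) gives -1.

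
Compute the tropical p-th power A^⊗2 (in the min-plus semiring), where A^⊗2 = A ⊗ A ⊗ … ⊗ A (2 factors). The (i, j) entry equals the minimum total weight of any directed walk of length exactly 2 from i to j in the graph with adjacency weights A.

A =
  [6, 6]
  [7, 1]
A^⊗2 =
  [12, 7]
  [8, 2]

Each entry (A^⊗2)_ij equals the minimum over all length-2 walks i = v_0 → v_1 → … → v_2 = j of Σ_t A[v_t][v_{t+1}]. For example, for (i, j) = (0, 1) we minimise over 2 possible intermediate vertex sequences; the minimum is 7, attained along the walk 0 → 1 → 1.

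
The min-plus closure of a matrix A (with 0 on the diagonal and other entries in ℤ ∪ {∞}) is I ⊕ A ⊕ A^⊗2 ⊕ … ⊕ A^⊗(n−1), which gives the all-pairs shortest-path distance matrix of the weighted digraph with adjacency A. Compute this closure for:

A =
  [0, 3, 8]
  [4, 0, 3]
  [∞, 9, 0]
Closure =
  [0, 3, 6]
  [4, 0, 3]
  [13, 9, 0]

This is the Floyd-Warshall all-pairs shortest-path computation. For each intermediate vertex k = 0, 1, …, 2, update dist[i][j] ← min(dist[i][j], dist[i][k] + dist[k][j]). The final matrix gives, for each (i, j), the minimum total weight of any directed path from i to j (possibly empty when i = j).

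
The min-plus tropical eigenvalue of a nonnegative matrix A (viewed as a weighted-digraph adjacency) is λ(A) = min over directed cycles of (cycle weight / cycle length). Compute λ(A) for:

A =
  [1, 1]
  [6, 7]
λ(A) = 1

Enumerate directed cycles and compute their means (weight / length). Sample:
  cycle 0 → 0: weight = 1, length = 1, mean = 1/1 ≈ 1.000
  cycle 1 → 1: weight = 7, length = 1, mean = 7/1 ≈ 7.000
  cycle 0 → 1 → 0: weight = 7, length = 2, mean = 7/2 ≈ 3.500
  cycle 1 → 0 → 1: weight = 7, length = 2, mean = 7/2 ≈ 3.500
Minimum mean = 1.000, attained e.g. along the cycle 0 → 0 with weight 1 and length 1. So λ(A) = 1/1 = 1.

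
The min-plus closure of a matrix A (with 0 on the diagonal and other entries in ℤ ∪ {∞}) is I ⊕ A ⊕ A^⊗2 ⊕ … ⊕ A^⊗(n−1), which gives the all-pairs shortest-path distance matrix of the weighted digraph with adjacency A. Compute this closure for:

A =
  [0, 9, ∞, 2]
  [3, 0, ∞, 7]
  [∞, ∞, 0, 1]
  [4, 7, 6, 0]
Closure =
  [0, 9, 8, 2]
  [3, 0, 11, 5]
  [5, 8, 0, 1]
  [4, 7, 6, 0]

This is the Floyd-Warshall all-pairs shortest-path computation. For each intermediate vertex k = 0, 1, …, 3, update dist[i][j] ← min(dist[i][j], dist[i][k] + dist[k][j]). The final matrix gives, for each (i, j), the minimum total weight of any directed path from i to j (possibly empty when i = j).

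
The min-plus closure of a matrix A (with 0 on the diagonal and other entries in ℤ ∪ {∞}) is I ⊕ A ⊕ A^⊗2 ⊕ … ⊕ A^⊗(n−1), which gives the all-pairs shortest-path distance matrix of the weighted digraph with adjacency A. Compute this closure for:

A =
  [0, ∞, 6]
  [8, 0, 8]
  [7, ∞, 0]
Closure =
  [0, ∞, 6]
  [8, 0, 8]
  [7, ∞, 0]

This is the Floyd-Warshall all-pairs shortest-path computation. For each intermediate vertex k = 0, 1, …, 2, update dist[i][j] ← min(dist[i][j], dist[i][k] + dist[k][j]). The final matrix gives, for each (i, j), the minimum total weight of any directed path from i to j (possibly empty when i = j).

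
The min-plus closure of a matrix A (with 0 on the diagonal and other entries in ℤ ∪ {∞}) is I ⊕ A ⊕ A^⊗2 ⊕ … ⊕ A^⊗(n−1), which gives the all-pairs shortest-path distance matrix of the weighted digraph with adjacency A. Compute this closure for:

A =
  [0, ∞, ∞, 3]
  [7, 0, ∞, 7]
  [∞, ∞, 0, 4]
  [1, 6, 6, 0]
Closure =
  [0, 9, 9, 3]
  [7, 0, 13, 7]
  [5, 10, 0, 4]
  [1, 6, 6, 0]

This is the Floyd-Warshall all-pairs shortest-path computation. For each intermediate vertex k = 0, 1, …, 3, update dist[i][j] ← min(dist[i][j], dist[i][k] + dist[k][j]). The final matrix gives, for each (i, j), the minimum total weight of any directed path from i to j (possibly empty when i = j).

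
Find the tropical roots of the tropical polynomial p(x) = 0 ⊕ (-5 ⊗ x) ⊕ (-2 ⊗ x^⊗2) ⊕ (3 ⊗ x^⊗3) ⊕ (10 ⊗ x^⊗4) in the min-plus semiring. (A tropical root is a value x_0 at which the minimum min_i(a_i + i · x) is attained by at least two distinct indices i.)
Roots: {-7, -5, -3, 5}

Each tropical root is a break point of the lower envelope of the lines y = a_i + i · x (there are 5 lines, with slopes 0, 1, ..., 4). Only the lines that attain the minimum somewhere contribute to roots; other lines are dominated. Here the surviving (envelope) indices are i = 4, i = 3, i = 2, i = 1, i = 0.
Intersections between consecutive envelope lines give the roots: for adjacent envelope indices i < j the intersection is x = (a_i − a_j) / (j − i). Reading off the sorted break points: {-7, -5, -3, 5}.
Verification: at each break x_0, at least two indices attain the minimum of min_i(a_i + i · x_0).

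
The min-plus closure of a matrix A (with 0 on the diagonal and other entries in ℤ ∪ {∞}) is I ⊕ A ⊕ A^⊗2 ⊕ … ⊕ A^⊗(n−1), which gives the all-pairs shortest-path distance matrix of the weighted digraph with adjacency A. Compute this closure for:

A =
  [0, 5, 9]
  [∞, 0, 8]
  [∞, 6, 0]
Closure =
  [0, 5, 9]
  [∞, 0, 8]
  [∞, 6, 0]

This is the Floyd-Warshall all-pairs shortest-path computation. For each intermediate vertex k = 0, 1, …, 2, update dist[i][j] ← min(dist[i][j], dist[i][k] + dist[k][j]). The final matrix gives, for each (i, j), the minimum total weight of any directed path from i to j (possibly empty when i = j).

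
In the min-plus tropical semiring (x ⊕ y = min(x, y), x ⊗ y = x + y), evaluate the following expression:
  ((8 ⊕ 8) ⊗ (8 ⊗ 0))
((8 ⊕ 8) ⊗ (8 ⊗ 0)) = 16

Expand innermost to outermost. Recall ⊕ takes the minimum of its arguments and ⊗ takes their sum. Working out the expression ((8 ⊕ 8) ⊗ (8 ⊗ 0)) gives 16.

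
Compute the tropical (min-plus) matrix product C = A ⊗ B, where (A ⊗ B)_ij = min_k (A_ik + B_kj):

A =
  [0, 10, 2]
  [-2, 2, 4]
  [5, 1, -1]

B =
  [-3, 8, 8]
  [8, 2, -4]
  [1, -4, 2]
A ⊗ B =
  [-3, -2, 4]
  [-5, 0, -2]
  [0, -5, -3]

Apply the min-plus product entry-by-entry:
  C[0][0] = min over k of (A[0][0] + B[0][0] = 0 + -3 = -3, A[0][1] + B[1][0] = 10 + 8 = 18, A[0][2] + B[2][0] = 2 + 1 = 3) = -3 (attained at k = 0)
  C[0][1] = min over k of (A[0][0] + B[0][1] = 0 + 8 = 8, A[0][1] + B[1][1] = 10 + 2 = 12, A[0][2] + B[2][1] = 2 + -4 = -2) = -2 (attained at k = 2)
  C[0][2] = min over k of (A[0][0] + B[0][2] = 0 + 8 = 8, A[0][1] + B[1][2] = 10 + -4 = 6, A[0][2] + B[2][2] = 2 + 2 = 4) = 4 (attained at k = 2)
  C[1][0] = min over k of (A[1][0] + B[0][0] = -2 + -3 = -5, A[1][1] + B[1][0] = 2 + 8 = 10, A[1][2] + B[2][0] = 4 + 1 = 5) = -5 (attained at k = 0)
  C[1][1] = min over k of (A[1][0] + B[0][1] = -2 + 8 = 6, A[1][1] + B[1][1] = 2 + 2 = 4, A[1][2] + B[2][1] = 4 + -4 = 0) = 0 (attained at k = 2)
  C[1][2] = min over k of (A[1][0] + B[0][2] = -2 + 8 = 6, A[1][1] + B[1][2] = 2 + -4 = -2, A[1][2] + B[2][2] = 4 + 2 = 6) = -2 (attained at k = 1)
  C[2][0] = min over k of (A[2][0] + B[0][0] = 5 + -3 = 2, A[2][1] + B[1][0] = 1 + 8 = 9, A[2][2] + B[2][0] = -1 + 1 = 0) = 0 (attained at k = 2)
  C[2][1] = min over k of (A[2][0] + B[0][1] = 5 + 8 = 13, A[2][1] + B[1][1] = 1 + 2 = 3, A[2][2] + B[2][1] = -1 + -4 = -5) = -5 (attained at k = 2)
  C[2][2] = min over k of (A[2][0] + B[0][2] = 5 + 8 = 13, A[2][1] + B[1][2] = 1 + -4 = -3, A[2][2] + B[2][2] = -1 + 2 = 1) = -3 (attained at k = 1)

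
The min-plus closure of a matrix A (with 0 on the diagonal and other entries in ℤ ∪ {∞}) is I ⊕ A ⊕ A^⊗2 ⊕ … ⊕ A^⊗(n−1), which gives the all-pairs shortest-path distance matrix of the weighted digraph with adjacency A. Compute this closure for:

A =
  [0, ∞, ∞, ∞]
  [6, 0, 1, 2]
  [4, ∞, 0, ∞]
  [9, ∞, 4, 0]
Closure =
  [0, ∞, ∞, ∞]
  [5, 0, 1, 2]
  [4, ∞, 0, ∞]
  [8, ∞, 4, 0]

This is the Floyd-Warshall all-pairs shortest-path computation. For each intermediate vertex k = 0, 1, …, 3, update dist[i][j] ← min(dist[i][j], dist[i][k] + dist[k][j]). The final matrix gives, for each (i, j), the minimum total weight of any directed path from i to j (possibly empty when i = j).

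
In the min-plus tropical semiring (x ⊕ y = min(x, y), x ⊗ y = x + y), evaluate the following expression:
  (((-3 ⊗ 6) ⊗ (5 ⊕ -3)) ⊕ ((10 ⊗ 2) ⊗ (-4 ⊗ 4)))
(((-3 ⊗ 6) ⊗ (5 ⊕ -3)) ⊕ ((10 ⊗ 2) ⊗ (-4 ⊗ 4))) = 0

Expand innermost to outermost. Recall ⊕ takes the minimum of its arguments and ⊗ takes their sum. Working out the expression (((-3 ⊗ 6) ⊗ (5 ⊕ -3)) ⊕ ((10 ⊗ 2) ⊗ (-4 ⊗ 4))) gives 0.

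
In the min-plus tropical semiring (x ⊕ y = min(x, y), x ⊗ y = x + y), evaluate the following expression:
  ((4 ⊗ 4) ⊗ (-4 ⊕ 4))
((4 ⊗ 4) ⊗ (-4 ⊕ 4)) = 4

Expand innermost to outermost. Recall ⊕ takes the minimum of its arguments and ⊗ takes their sum. Working out the expression ((4 ⊗ 4) ⊗ (-4 ⊕ 4)) gives 4.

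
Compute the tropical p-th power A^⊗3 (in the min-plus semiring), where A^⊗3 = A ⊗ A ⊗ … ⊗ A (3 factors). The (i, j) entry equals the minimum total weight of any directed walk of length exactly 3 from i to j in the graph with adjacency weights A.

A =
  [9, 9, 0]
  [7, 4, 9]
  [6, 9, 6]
A^⊗3 =
  [12, 13, 6]
  [13, 12, 11]
  [12, 15, 12]

Each entry (A^⊗3)_ij equals the minimum over all length-3 walks i = v_0 → v_1 → … → v_3 = j of Σ_t A[v_t][v_{t+1}]. For example, for (i, j) = (0, 2) we minimise over 9 possible intermediate vertex sequences; the minimum is 6, attained along the walk 0 → 2 → 0 → 2.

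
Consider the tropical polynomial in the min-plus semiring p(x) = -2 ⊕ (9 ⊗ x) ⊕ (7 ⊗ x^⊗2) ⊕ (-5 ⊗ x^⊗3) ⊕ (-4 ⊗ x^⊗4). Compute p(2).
p(2) = -2

A tropical monomial a ⊗ x^⊗i evaluates to a + i · x. Evaluating each term at x = 2:
  Term 0 contributes -2 + 0 · 2 = -2
  Term 1 contributes 9 + 1 · 2 = 11
  Term 2 contributes 7 + 2 · 2 = 11
  Term 3 contributes -5 + 3 · 2 = 1
  Term 4 contributes -4 + 4 · 2 = 4
p(2) = ⊕ of these = min[-2, 11, 11, 1, 4] = -2.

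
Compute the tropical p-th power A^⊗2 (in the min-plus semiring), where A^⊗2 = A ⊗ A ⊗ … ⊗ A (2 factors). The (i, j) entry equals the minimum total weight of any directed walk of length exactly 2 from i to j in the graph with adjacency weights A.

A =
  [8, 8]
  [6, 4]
A^⊗2 =
  [14, 12]
  [10, 8]

Each entry (A^⊗2)_ij equals the minimum over all length-2 walks i = v_0 → v_1 → … → v_2 = j of Σ_t A[v_t][v_{t+1}]. For example, for (i, j) = (0, 1) we minimise over 2 possible intermediate vertex sequences; the minimum is 12, attained along the walk 0 → 1 → 1.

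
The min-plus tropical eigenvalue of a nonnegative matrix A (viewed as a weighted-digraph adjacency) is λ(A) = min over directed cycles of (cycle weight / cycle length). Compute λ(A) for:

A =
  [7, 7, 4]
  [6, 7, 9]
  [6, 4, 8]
λ(A) = 14/3

Enumerate directed cycles and compute their means (weight / length). Sample:
  cycle 0 → 0: weight = 7, length = 1, mean = 7/1 ≈ 7.000
  cycle 1 → 1: weight = 7, length = 1, mean = 7/1 ≈ 7.000
  cycle 2 → 2: weight = 8, length = 1, mean = 8/1 ≈ 8.000
  cycle 0 → 1 → 0: weight = 13, length = 2, mean = 13/2 ≈ 6.500
  cycle 0 → 2 → 0: weight = 10, length = 2, mean = 10/2 ≈ 5.000
  cycle 1 → 0 → 1: weight = 13, length = 2, mean = 13/2 ≈ 6.500
Minimum mean = 4.667, attained e.g. along the cycle 0 → 2 → 1 → 0 with weight 14 and length 3. So λ(A) = 14/3 = 14/3.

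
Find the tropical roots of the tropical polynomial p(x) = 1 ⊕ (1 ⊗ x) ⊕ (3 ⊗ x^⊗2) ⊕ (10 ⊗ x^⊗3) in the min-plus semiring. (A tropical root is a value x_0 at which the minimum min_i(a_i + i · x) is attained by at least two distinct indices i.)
Roots: {-7, -2, 0}

Each tropical root is a break point of the lower envelope of the lines y = a_i + i · x (there are 4 lines, with slopes 0, 1, ..., 3). Only the lines that attain the minimum somewhere contribute to roots; other lines are dominated. Here the surviving (envelope) indices are i = 3, i = 2, i = 1, i = 0.
Intersections between consecutive envelope lines give the roots: for adjacent envelope indices i < j the intersection is x = (a_i − a_j) / (j − i). Reading off the sorted break points: {-7, -2, 0}.
Verification: at each break x_0, at least two indices attain the minimum of min_i(a_i + i · x_0).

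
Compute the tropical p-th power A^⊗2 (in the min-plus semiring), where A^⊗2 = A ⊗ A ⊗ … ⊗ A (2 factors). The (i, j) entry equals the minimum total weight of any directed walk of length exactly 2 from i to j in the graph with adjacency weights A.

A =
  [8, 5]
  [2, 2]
A^⊗2 =
  [7, 7]
  [4, 4]

Each entry (A^⊗2)_ij equals the minimum over all length-2 walks i = v_0 → v_1 → … → v_2 = j of Σ_t A[v_t][v_{t+1}]. For example, for (i, j) = (0, 1) we minimise over 2 possible intermediate vertex sequences; the minimum is 7, attained along the walk 0 → 1 → 1.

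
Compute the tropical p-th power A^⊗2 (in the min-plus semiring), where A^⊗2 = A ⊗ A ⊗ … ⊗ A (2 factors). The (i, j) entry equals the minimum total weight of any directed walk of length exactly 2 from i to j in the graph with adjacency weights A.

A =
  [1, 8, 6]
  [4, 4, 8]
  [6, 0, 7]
A^⊗2 =
  [2, 6, 7]
  [5, 8, 10]
  [4, 4, 8]

Each entry (A^⊗2)_ij equals the minimum over all length-2 walks i = v_0 → v_1 → … → v_2 = j of Σ_t A[v_t][v_{t+1}]. For example, for (i, j) = (0, 2) we minimise over 3 possible intermediate vertex sequences; the minimum is 7, attained along the walk 0 → 0 → 2.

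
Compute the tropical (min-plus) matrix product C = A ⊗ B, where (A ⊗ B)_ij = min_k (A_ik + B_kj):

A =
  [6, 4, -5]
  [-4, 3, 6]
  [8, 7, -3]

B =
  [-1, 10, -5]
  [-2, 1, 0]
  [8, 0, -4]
A ⊗ B =
  [2, -5, -9]
  [-5, 4, -9]
  [5, -3, -7]

Apply the min-plus product entry-by-entry:
  C[0][0] = min over k of (A[0][0] + B[0][0] = 6 + -1 = 5, A[0][1] + B[1][0] = 4 + -2 = 2, A[0][2] + B[2][0] = -5 + 8 = 3) = 2 (attained at k = 1)
  C[0][1] = min over k of (A[0][0] + B[0][1] = 6 + 10 = 16, A[0][1] + B[1][1] = 4 + 1 = 5, A[0][2] + B[2][1] = -5 + 0 = -5) = -5 (attained at k = 2)
  C[0][2] = min over k of (A[0][0] + B[0][2] = 6 + -5 = 1, A[0][1] + B[1][2] = 4 + 0 = 4, A[0][2] + B[2][2] = -5 + -4 = -9) = -9 (attained at k = 2)
  C[1][0] = min over k of (A[1][0] + B[0][0] = -4 + -1 = -5, A[1][1] + B[1][0] = 3 + -2 = 1, A[1][2] + B[2][0] = 6 + 8 = 14) = -5 (attained at k = 0)
  C[1][1] = min over k of (A[1][0] + B[0][1] = -4 + 10 = 6, A[1][1] + B[1][1] = 3 + 1 = 4, A[1][2] + B[2][1] = 6 + 0 = 6) = 4 (attained at k = 1)
  C[1][2] = min over k of (A[1][0] + B[0][2] = -4 + -5 = -9, A[1][1] + B[1][2] = 3 + 0 = 3, A[1][2] + B[2][2] = 6 + -4 = 2) = -9 (attained at k = 0)
  C[2][0] = min over k of (A[2][0] + B[0][0] = 8 + -1 = 7, A[2][1] + B[1][0] = 7 + -2 = 5, A[2][2] + B[2][0] = -3 + 8 = 5) = 5 (attained at k = 1)
  C[2][1] = min over k of (A[2][0] + B[0][1] = 8 + 10 = 18, A[2][1] + B[1][1] = 7 + 1 = 8, A[2][2] + B[2][1] = -3 + 0 = -3) = -3 (attained at k = 2)
  C[2][2] = min over k of (A[2][0] + B[0][2] = 8 + -5 = 3, A[2][1] + B[1][2] = 7 + 0 = 7, A[2][2] + B[2][2] = -3 + -4 = -7) = -7 (attained at k = 2)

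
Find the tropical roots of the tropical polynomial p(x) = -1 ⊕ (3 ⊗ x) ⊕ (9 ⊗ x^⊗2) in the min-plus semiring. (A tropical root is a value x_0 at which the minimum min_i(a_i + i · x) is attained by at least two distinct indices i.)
Roots: {-6, -4}

Each tropical root is a break point of the lower envelope of the lines y = a_i + i · x (there are 3 lines, with slopes 0, 1, ..., 2). Only the lines that attain the minimum somewhere contribute to roots; other lines are dominated. Here the surviving (envelope) indices are i = 2, i = 1, i = 0.
Intersections between consecutive envelope lines give the roots: for adjacent envelope indices i < j the intersection is x = (a_i − a_j) / (j − i). Reading off the sorted break points: {-6, -4}.
Verification: at each break x_0, at least two indices attain the minimum of min_i(a_i + i · x_0).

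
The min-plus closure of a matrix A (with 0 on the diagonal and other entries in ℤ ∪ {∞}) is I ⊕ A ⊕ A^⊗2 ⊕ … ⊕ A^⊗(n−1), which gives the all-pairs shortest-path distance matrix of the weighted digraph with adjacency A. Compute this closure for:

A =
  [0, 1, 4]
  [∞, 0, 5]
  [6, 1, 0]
Closure =
  [0, 1, 4]
  [11, 0, 5]
  [6, 1, 0]

This is the Floyd-Warshall all-pairs shortest-path computation. For each intermediate vertex k = 0, 1, …, 2, update dist[i][j] ← min(dist[i][j], dist[i][k] + dist[k][j]). The final matrix gives, for each (i, j), the minimum total weight of any directed path from i to j (possibly empty when i = j).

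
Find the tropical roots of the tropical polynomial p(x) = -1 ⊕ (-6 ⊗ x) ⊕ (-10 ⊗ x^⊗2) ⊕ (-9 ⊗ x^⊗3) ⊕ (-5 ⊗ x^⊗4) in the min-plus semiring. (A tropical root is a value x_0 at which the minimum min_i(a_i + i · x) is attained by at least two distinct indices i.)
Roots: {-4, -1, 4, 5}

Each tropical root is a break point of the lower envelope of the lines y = a_i + i · x (there are 5 lines, with slopes 0, 1, ..., 4). Only the lines that attain the minimum somewhere contribute to roots; other lines are dominated. Here the surviving (envelope) indices are i = 4, i = 3, i = 2, i = 1, i = 0.
Intersections between consecutive envelope lines give the roots: for adjacent envelope indices i < j the intersection is x = (a_i − a_j) / (j − i). Reading off the sorted break points: {-4, -1, 4, 5}.
Verification: at each break x_0, at least two indices attain the minimum of min_i(a_i + i · x_0).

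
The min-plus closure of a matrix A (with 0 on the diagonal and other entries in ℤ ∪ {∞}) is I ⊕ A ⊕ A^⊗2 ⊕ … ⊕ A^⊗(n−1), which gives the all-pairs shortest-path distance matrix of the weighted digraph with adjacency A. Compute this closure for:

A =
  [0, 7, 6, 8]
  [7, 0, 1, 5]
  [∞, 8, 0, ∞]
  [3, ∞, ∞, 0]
Closure =
  [0, 7, 6, 8]
  [7, 0, 1, 5]
  [15, 8, 0, 13]
  [3, 10, 9, 0]

This is the Floyd-Warshall all-pairs shortest-path computation. For each intermediate vertex k = 0, 1, …, 3, update dist[i][j] ← min(dist[i][j], dist[i][k] + dist[k][j]). The final matrix gives, for each (i, j), the minimum total weight of any directed path from i to j (possibly empty when i = j).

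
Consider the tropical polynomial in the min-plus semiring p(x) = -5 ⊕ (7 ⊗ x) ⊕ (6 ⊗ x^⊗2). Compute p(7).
p(7) = -5

A tropical monomial a ⊗ x^⊗i evaluates to a + i · x. Evaluating each term at x = 7:
  Term 0 contributes -5 + 0 · 7 = -5
  Term 1 contributes 7 + 1 · 7 = 14
  Term 2 contributes 6 + 2 · 7 = 20
p(7) = ⊕ of these = min[-5, 14, 20] = -5.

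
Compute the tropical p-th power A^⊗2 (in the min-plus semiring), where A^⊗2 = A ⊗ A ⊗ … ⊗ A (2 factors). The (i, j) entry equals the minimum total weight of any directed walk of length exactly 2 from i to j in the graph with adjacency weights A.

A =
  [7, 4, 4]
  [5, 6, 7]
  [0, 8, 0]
A^⊗2 =
  [4, 10, 4]
  [7, 9, 7]
  [0, 4, 0]

Each entry (A^⊗2)_ij equals the minimum over all length-2 walks i = v_0 → v_1 → … → v_2 = j of Σ_t A[v_t][v_{t+1}]. For example, for (i, j) = (0, 2) we minimise over 3 possible intermediate vertex sequences; the minimum is 4, attained along the walk 0 → 2 → 2.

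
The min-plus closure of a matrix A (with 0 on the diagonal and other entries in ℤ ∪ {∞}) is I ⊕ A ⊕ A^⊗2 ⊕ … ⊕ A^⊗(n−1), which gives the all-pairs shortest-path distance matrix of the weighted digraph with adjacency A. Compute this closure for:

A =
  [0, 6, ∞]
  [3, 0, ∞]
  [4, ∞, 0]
Closure =
  [0, 6, ∞]
  [3, 0, ∞]
  [4, 10, 0]

This is the Floyd-Warshall all-pairs shortest-path computation. For each intermediate vertex k = 0, 1, …, 2, update dist[i][j] ← min(dist[i][j], dist[i][k] + dist[k][j]). The final matrix gives, for each (i, j), the minimum total weight of any directed path from i to j (possibly empty when i = j).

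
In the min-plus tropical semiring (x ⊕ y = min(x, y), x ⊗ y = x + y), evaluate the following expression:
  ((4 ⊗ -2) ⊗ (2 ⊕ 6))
((4 ⊗ -2) ⊗ (2 ⊕ 6)) = 4

Expand innermost to outermost. Recall ⊕ takes the minimum of its arguments and ⊗ takes their sum. Working out the expression ((4 ⊗ -2) ⊗ (2 ⊕ 6)) gives 4.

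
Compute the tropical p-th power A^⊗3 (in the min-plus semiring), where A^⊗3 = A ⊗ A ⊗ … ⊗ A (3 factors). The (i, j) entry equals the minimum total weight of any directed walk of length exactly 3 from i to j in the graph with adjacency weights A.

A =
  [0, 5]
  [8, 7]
A^⊗3 =
  [0, 5]
  [8, 13]

Each entry (A^⊗3)_ij equals the minimum over all length-3 walks i = v_0 → v_1 → … → v_3 = j of Σ_t A[v_t][v_{t+1}]. For example, for (i, j) = (0, 1) we minimise over 4 possible intermediate vertex sequences; the minimum is 5, attained along the walk 0 → 0 → 0 → 1.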